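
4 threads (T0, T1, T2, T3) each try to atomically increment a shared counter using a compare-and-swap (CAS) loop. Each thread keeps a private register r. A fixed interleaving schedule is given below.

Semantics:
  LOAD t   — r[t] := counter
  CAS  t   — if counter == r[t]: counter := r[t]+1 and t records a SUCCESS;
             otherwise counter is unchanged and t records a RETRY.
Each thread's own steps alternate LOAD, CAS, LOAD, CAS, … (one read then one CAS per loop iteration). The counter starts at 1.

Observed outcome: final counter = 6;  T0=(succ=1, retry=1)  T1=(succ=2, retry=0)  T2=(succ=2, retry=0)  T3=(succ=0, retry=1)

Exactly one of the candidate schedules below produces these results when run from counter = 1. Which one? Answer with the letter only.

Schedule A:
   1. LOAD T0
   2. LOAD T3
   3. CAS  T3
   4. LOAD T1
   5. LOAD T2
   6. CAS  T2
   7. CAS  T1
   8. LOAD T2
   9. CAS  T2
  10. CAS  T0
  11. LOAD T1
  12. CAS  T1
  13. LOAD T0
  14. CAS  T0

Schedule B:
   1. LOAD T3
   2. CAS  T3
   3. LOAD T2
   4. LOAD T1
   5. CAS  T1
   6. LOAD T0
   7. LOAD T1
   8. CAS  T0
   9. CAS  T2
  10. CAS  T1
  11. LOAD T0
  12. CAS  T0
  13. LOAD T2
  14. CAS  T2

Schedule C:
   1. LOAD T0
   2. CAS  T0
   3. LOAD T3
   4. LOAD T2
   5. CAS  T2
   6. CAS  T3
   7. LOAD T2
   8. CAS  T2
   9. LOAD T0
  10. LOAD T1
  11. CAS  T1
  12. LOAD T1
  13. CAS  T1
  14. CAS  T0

Simulating candidate C:
[1] T0.load  rd  (counter 1, T0.r 1)
[2] T0.cas  hit  (counter 2, T0.r 1)
[3] T3.load  rd  (counter 2, T3.r 2)
[4] T2.load  rd  (counter 2, T2.r 2)
[5] T2.cas  hit  (counter 3, T2.r 2)
[6] T3.cas  miss  (counter 3, T3.r 2)
[7] T2.load  rd  (counter 3, T2.r 3)
[8] T2.cas  hit  (counter 4, T2.r 3)
[9] T0.load  rd  (counter 4, T0.r 4)
[10] T1.load  rd  (counter 4, T1.r 4)
[11] T1.cas  hit  (counter 5, T1.r 4)
[12] T1.load  rd  (counter 5, T1.r 5)
[13] T1.cas  hit  (counter 6, T1.r 5)
[14] T0.cas  miss  (counter 6, T0.r 4)

C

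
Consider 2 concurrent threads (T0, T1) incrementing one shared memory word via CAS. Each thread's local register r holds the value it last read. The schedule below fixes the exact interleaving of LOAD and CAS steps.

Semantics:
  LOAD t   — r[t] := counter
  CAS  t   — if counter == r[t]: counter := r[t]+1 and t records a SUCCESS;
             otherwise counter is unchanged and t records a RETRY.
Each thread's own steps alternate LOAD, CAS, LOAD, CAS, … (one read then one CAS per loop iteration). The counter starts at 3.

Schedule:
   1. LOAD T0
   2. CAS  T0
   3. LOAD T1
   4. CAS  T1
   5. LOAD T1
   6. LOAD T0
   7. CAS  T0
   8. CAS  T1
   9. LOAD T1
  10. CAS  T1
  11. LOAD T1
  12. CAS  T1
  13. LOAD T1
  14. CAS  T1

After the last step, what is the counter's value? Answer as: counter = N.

step 1: T0 LOAD ⇒ load; ctr=3 reg=3
step 2: T0 CAS ⇒ ok; ctr=4 reg=3
step 3: T1 LOAD ⇒ load; ctr=4 reg=4
step 4: T1 CAS ⇒ ok; ctr=5 reg=4
step 5: T1 LOAD ⇒ load; ctr=5 reg=5
step 6: T0 LOAD ⇒ load; ctr=5 reg=5
step 7: T0 CAS ⇒ ok; ctr=6 reg=5
step 8: T1 CAS ⇒ retry; ctr=6 reg=5
step 9: T1 LOAD ⇒ load; ctr=6 reg=6
step 10: T1 CAS ⇒ ok; ctr=7 reg=6
step 11: T1 LOAD ⇒ load; ctr=7 reg=7
step 12: T1 CAS ⇒ ok; ctr=8 reg=7
step 13: T1 LOAD ⇒ load; ctr=8 reg=8
step 14: T1 CAS ⇒ ok; ctr=9 reg=8

counter = 9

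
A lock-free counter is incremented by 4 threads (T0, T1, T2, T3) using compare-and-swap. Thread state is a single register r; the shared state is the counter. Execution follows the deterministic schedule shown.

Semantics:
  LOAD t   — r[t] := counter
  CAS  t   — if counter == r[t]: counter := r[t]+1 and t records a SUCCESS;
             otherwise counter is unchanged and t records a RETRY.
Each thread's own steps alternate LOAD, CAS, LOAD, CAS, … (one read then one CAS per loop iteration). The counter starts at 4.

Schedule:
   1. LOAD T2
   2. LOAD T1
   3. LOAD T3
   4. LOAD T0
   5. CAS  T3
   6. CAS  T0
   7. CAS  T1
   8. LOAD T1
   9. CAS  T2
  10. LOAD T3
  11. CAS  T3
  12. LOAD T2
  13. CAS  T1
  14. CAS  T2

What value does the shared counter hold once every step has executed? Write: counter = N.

1. LOAD T2 → mem=4 r[T2]=4 [LOAD]
2. LOAD T1 → mem=4 r[T1]=4 [LOAD]
3. LOAD T3 → mem=4 r[T3]=4 [LOAD]
4. LOAD T0 → mem=4 r[T0]=4 [LOAD]
5. CAS T3 → mem=5 r[T3]=4 [OK]
6. CAS T0 → mem=5 r[T0]=4 [RETRY]
7. CAS T1 → mem=5 r[T1]=4 [RETRY]
8. LOAD T1 → mem=5 r[T1]=5 [LOAD]
9. CAS T2 → mem=5 r[T2]=4 [RETRY]
10. LOAD T3 → mem=5 r[T3]=5 [LOAD]
11. CAS T3 → mem=6 r[T3]=5 [OK]
12. LOAD T2 → mem=6 r[T2]=6 [LOAD]
13. CAS T1 → mem=6 r[T1]=5 [RETRY]
14. CAS T2 → mem=7 r[T2]=6 [OK]

counter = 7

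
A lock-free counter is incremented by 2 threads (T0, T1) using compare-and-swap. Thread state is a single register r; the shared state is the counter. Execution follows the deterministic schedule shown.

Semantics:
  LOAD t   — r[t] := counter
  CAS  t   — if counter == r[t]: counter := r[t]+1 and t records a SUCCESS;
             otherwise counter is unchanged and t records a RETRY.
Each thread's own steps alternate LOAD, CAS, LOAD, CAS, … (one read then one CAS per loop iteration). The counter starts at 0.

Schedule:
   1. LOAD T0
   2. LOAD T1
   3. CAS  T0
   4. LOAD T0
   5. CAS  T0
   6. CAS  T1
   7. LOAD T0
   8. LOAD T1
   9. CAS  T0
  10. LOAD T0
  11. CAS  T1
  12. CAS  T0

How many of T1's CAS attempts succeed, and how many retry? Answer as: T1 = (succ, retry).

1. LOAD T0 → mem=0 r[T0]=0 [LOAD]
2. LOAD T1 → mem=0 r[T1]=0 [LOAD]
3. CAS T0 → mem=1 r[T0]=0 [OK]
4. LOAD T0 → mem=1 r[T0]=1 [LOAD]
5. CAS T0 → mem=2 r[T0]=1 [OK]
6. CAS T1 → mem=2 r[T1]=0 [RETRY]
7. LOAD T0 → mem=2 r[T0]=2 [LOAD]
8. LOAD T1 → mem=2 r[T1]=2 [LOAD]
9. CAS T0 → mem=3 r[T0]=2 [OK]
10. LOAD T0 → mem=3 r[T0]=3 [LOAD]
11. CAS T1 → mem=3 r[T1]=2 [RETRY]
12. CAS T0 → mem=4 r[T0]=3 [OK]

T1 = (0, 2)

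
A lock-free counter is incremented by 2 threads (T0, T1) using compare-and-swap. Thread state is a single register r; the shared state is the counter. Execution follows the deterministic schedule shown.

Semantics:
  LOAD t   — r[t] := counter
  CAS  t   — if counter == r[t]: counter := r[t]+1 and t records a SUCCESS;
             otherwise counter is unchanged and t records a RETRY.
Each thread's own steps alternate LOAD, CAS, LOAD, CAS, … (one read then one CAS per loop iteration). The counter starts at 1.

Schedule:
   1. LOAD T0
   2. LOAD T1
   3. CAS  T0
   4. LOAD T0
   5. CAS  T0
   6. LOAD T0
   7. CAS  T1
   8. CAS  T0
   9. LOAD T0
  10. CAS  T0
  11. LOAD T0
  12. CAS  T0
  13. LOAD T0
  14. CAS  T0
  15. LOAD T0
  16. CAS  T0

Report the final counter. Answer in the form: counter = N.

counter = 8

1. LOAD T0 → mem=1 r[T0]=1 [LOAD]
2. LOAD T1 → mem=1 r[T1]=1 [LOAD]
3. CAS T0 → mem=2 r[T0]=1 [OK]
4. LOAD T0 → mem=2 r[T0]=2 [LOAD]
5. CAS T0 → mem=3 r[T0]=2 [OK]
6. LOAD T0 → mem=3 r[T0]=3 [LOAD]
7. CAS T1 → mem=3 r[T1]=1 [RETRY]
8. CAS T0 → mem=4 r[T0]=3 [OK]
9. LOAD T0 → mem=4 r[T0]=4 [LOAD]
10. CAS T0 → mem=5 r[T0]=4 [OK]
11. LOAD T0 → mem=5 r[T0]=5 [LOAD]
12. CAS T0 → mem=6 r[T0]=5 [OK]
13. LOAD T0 → mem=6 r[T0]=6 [LOAD]
14. CAS T0 → mem=7 r[T0]=6 [OK]
15. LOAD T0 → mem=7 r[T0]=7 [LOAD]
16. CAS T0 → mem=8 r[T0]=7 [OK]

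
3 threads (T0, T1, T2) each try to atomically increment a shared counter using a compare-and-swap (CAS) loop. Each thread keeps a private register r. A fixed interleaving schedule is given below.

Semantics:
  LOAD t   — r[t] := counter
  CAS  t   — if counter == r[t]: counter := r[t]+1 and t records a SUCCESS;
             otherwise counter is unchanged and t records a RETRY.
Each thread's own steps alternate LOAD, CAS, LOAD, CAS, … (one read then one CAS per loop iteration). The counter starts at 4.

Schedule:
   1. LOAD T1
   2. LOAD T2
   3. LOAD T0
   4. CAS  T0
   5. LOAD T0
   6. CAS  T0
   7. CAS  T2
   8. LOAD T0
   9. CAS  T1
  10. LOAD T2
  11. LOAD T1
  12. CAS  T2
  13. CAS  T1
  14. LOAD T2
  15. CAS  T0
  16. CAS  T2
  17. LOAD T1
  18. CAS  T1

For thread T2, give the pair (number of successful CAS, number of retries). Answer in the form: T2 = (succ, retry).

T2 = (2, 1)

   1) LOAD T1:  M=4  r_T1=4
   2) LOAD T2:  M=4  r_T2=4
   3) LOAD T0:  M=4  r_T0=4
   4) CAS  T0:  M=5  r_T0=4 ✓
   5) LOAD T0:  M=5  r_T0=5
   6) CAS  T0:  M=6  r_T0=5 ✓
   7) CAS  T2:  M=6  r_T2=4 ✗
   8) LOAD T0:  M=6  r_T0=6
   9) CAS  T1:  M=6  r_T1=4 ✗
  10) LOAD T2:  M=6  r_T2=6
  11) LOAD T1:  M=6  r_T1=6
  12) CAS  T2:  M=7  r_T2=6 ✓
  13) CAS  T1:  M=7  r_T1=6 ✗
  14) LOAD T2:  M=7  r_T2=7
  15) CAS  T0:  M=7  r_T0=6 ✗
  16) CAS  T2:  M=8  r_T2=7 ✓
  17) LOAD T1:  M=8  r_T1=8
  18) CAS  T1:  M=9  r_T1=8 ✓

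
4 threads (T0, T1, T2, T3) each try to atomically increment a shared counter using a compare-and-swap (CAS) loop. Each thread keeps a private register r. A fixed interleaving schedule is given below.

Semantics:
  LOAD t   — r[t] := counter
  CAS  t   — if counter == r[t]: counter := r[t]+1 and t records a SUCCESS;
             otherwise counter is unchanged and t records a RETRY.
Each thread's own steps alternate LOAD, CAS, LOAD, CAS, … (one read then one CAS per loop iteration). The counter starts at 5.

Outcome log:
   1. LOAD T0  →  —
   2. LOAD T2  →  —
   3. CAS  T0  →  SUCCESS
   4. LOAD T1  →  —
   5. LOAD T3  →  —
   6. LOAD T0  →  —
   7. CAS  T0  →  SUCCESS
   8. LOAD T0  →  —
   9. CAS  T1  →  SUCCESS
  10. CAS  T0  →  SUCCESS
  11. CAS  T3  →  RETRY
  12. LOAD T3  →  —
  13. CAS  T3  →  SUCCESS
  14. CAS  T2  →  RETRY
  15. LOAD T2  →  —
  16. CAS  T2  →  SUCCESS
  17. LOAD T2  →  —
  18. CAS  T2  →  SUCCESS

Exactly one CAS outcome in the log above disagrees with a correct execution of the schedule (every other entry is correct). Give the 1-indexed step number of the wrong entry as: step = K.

Reference trace:
[1] T0.load  rd  (counter 5, T0.r 5)
[2] T2.load  rd  (counter 5, T2.r 5)
[3] T0.cas  hit  (counter 6, T0.r 5)
[4] T1.load  rd  (counter 6, T1.r 6)
[5] T3.load  rd  (counter 6, T3.r 6)
[6] T0.load  rd  (counter 6, T0.r 6)
[7] T0.cas  hit  (counter 7, T0.r 6)
[8] T0.load  rd  (counter 7, T0.r 7)
[9] T1.cas  miss  (counter 7, T1.r 6)
[10] T0.cas  hit  (counter 8, T0.r 7)
[11] T3.cas  miss  (counter 8, T3.r 6)
[12] T3.load  rd  (counter 8, T3.r 8)
[13] T3.cas  hit  (counter 9, T3.r 8)
[14] T2.cas  miss  (counter 9, T2.r 5)
[15] T2.load  rd  (counter 9, T2.r 9)
[16] T2.cas  hit  (counter 10, T2.r 9)
[17] T2.load  rd  (counter 10, T2.r 10)
[18] T2.cas  hit  (counter 11, T2.r 10)
Flip is step 9.

step = 9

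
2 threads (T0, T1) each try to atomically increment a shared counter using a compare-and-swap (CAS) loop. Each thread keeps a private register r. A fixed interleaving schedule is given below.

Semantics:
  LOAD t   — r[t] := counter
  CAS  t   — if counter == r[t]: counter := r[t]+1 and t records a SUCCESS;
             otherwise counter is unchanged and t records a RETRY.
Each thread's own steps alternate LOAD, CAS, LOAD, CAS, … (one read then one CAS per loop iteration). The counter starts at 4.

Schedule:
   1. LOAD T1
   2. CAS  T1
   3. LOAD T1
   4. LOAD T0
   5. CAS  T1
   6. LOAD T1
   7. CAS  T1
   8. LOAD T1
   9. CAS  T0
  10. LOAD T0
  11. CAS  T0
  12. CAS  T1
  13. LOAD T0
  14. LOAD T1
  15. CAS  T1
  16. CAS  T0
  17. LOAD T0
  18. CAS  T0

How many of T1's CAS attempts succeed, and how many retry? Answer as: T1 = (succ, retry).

T1 = (4, 1)

   1) LOAD T1:  M=4  r_T1=4
   2) CAS  T1:  M=5  r_T1=4 ✓
   3) LOAD T1:  M=5  r_T1=5
   4) LOAD T0:  M=5  r_T0=5
   5) CAS  T1:  M=6  r_T1=5 ✓
   6) LOAD T1:  M=6  r_T1=6
   7) CAS  T1:  M=7  r_T1=6 ✓
   8) LOAD T1:  M=7  r_T1=7
   9) CAS  T0:  M=7  r_T0=5 ✗
  10) LOAD T0:  M=7  r_T0=7
  11) CAS  T0:  M=8  r_T0=7 ✓
  12) CAS  T1:  M=8  r_T1=7 ✗
  13) LOAD T0:  M=8  r_T0=8
  14) LOAD T1:  M=8  r_T1=8
  15) CAS  T1:  M=9  r_T1=8 ✓
  16) CAS  T0:  M=9  r_T0=8 ✗
  17) LOAD T0:  M=9  r_T0=9
  18) CAS  T0:  M=10  r_T0=9 ✓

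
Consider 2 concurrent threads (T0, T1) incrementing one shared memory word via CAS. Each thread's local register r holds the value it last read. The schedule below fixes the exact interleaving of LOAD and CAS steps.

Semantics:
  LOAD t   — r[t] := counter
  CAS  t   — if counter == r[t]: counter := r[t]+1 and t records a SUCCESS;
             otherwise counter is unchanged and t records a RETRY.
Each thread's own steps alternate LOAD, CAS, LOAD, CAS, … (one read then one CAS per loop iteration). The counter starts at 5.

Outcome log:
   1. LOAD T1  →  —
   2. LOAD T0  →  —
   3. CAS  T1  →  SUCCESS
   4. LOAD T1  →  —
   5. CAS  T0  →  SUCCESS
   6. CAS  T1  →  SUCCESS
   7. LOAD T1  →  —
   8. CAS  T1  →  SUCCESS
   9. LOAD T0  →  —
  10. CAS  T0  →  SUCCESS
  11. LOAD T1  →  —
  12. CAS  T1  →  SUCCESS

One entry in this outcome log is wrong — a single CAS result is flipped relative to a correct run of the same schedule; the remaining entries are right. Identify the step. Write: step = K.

step = 5

Reference trace:
[1] T1.load  rd  (counter 5, T1.r 5)
[2] T0.load  rd  (counter 5, T0.r 5)
[3] T1.cas  hit  (counter 6, T1.r 5)
[4] T1.load  rd  (counter 6, T1.r 6)
[5] T0.cas  miss  (counter 6, T0.r 5)
[6] T1.cas  hit  (counter 7, T1.r 6)
[7] T1.load  rd  (counter 7, T1.r 7)
[8] T1.cas  hit  (counter 8, T1.r 7)
[9] T0.load  rd  (counter 8, T0.r 8)
[10] T0.cas  hit  (counter 9, T0.r 8)
[11] T1.load  rd  (counter 9, T1.r 9)
[12] T1.cas  hit  (counter 10, T1.r 9)
Flip is step 5.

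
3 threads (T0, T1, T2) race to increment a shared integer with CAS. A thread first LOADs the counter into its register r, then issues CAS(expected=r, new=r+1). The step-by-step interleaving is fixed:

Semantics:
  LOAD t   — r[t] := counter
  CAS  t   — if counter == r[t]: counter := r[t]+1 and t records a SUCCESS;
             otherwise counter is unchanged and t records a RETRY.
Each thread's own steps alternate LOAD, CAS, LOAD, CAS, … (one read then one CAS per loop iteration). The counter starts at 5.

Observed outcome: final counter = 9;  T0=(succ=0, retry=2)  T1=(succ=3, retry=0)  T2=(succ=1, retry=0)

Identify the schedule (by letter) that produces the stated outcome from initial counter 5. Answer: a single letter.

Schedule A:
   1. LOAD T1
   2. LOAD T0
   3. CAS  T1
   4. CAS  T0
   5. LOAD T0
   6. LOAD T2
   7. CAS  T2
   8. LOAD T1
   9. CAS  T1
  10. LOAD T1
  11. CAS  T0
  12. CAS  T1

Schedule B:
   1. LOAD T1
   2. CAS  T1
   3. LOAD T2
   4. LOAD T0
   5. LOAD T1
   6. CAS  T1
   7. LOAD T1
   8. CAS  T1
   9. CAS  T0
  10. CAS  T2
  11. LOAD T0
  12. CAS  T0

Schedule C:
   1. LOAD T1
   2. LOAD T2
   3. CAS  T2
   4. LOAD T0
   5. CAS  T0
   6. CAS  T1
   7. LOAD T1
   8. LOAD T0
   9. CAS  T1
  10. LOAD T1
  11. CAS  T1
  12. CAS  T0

Run A:
T1 LOAD — after: cnt=5, r=5 — load
T0 LOAD — after: cnt=5, r=5 — load
T1 CAS — after: cnt=6, r=5 — ok
T0 CAS — after: cnt=6, r=5 — retry
T0 LOAD — after: cnt=6, r=6 — load
T2 LOAD — after: cnt=6, r=6 — load
T2 CAS — after: cnt=7, r=6 — ok
T1 LOAD — after: cnt=7, r=7 — load
T1 CAS — after: cnt=8, r=7 — ok
T1 LOAD — after: cnt=8, r=8 — load
T0 CAS — after: cnt=8, r=6 — retry
T1 CAS — after: cnt=9, r=8 — ok

A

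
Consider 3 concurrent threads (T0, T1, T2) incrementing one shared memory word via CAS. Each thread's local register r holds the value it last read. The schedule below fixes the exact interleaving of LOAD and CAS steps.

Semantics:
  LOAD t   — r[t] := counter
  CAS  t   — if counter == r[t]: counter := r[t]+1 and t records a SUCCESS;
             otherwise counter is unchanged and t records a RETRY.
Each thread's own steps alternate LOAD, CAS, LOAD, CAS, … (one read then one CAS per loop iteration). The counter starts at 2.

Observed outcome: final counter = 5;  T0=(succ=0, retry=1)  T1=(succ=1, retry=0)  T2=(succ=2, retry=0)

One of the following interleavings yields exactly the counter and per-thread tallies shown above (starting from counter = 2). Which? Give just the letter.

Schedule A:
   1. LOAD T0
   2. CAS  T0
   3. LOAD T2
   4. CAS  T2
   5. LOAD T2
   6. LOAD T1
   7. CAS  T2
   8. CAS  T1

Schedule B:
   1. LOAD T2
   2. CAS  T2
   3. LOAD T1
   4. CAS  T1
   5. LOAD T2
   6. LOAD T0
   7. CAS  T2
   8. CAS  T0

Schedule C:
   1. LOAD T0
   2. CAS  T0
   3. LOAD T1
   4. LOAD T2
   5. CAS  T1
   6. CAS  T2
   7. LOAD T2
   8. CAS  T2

B

Simulating candidate B:
step 1: T2 LOAD ⇒ load; ctr=2 reg=2
step 2: T2 CAS ⇒ ok; ctr=3 reg=2
step 3: T1 LOAD ⇒ load; ctr=3 reg=3
step 4: T1 CAS ⇒ ok; ctr=4 reg=3
step 5: T2 LOAD ⇒ load; ctr=4 reg=4
step 6: T0 LOAD ⇒ load; ctr=4 reg=4
step 7: T2 CAS ⇒ ok; ctr=5 reg=4
step 8: T0 CAS ⇒ retry; ctr=5 reg=4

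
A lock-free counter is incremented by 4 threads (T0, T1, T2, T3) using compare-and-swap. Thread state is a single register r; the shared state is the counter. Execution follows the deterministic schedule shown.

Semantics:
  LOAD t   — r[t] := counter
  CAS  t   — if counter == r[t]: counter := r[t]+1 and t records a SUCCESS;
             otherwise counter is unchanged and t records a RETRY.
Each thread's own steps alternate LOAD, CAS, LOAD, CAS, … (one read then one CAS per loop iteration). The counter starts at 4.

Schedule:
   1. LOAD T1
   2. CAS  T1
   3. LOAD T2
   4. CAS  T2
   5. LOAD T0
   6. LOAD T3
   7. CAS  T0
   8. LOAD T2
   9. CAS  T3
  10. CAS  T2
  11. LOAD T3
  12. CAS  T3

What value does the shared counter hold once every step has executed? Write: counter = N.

counter = 9

T1 LOAD — after: cnt=4, r=4 — load
T1 CAS — after: cnt=5, r=4 — ok
T2 LOAD — after: cnt=5, r=5 — load
T2 CAS — after: cnt=6, r=5 — ok
T0 LOAD — after: cnt=6, r=6 — load
T3 LOAD — after: cnt=6, r=6 — load
T0 CAS — after: cnt=7, r=6 — ok
T2 LOAD — after: cnt=7, r=7 — load
T3 CAS — after: cnt=7, r=6 — retry
T2 CAS — after: cnt=8, r=7 — ok
T3 LOAD — after: cnt=8, r=8 — load
T3 CAS — after: cnt=9, r=8 — ok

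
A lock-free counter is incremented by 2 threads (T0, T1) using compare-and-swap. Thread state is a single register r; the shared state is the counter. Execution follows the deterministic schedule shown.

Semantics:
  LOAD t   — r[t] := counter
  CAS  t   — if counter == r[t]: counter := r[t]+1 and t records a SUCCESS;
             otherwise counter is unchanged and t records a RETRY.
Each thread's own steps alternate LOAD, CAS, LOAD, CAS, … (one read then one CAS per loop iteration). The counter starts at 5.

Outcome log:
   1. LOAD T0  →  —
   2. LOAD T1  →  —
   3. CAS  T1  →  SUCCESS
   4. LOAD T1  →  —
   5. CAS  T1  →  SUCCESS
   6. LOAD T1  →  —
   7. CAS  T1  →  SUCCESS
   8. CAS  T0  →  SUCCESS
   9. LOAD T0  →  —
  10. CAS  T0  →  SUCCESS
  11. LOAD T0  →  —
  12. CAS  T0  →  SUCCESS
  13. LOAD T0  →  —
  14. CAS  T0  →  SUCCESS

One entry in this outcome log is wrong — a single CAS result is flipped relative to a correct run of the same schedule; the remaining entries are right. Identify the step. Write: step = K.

Re-executing:
[1] T0.load  rd  (counter 5, T0.r 5)
[2] T1.load  rd  (counter 5, T1.r 5)
[3] T1.cas  hit  (counter 6, T1.r 5)
[4] T1.load  rd  (counter 6, T1.r 6)
[5] T1.cas  hit  (counter 7, T1.r 6)
[6] T1.load  rd  (counter 7, T1.r 7)
[7] T1.cas  hit  (counter 8, T1.r 7)
[8] T0.cas  miss  (counter 8, T0.r 5)
[9] T0.load  rd  (counter 8, T0.r 8)
[10] T0.cas  hit  (counter 9, T0.r 8)
[11] T0.load  rd  (counter 9, T0.r 9)
[12] T0.cas  hit  (counter 10, T0.r 9)
[13] T0.load  rd  (counter 10, T0.r 10)
[14] T0.cas  hit  (counter 11, T0.r 10)
Mismatch at 8.

step = 8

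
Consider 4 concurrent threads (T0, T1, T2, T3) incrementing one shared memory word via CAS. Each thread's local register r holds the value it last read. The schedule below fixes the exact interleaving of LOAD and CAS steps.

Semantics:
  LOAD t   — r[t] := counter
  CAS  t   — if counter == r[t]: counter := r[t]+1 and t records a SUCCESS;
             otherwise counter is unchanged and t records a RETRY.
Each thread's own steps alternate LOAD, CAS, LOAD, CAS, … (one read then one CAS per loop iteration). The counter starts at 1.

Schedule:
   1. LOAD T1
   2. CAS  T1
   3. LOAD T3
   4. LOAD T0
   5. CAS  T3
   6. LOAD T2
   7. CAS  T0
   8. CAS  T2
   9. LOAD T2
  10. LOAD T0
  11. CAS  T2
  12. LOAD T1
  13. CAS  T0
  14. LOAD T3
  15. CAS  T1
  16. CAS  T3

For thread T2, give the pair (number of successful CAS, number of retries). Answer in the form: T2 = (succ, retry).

T2 = (2, 0)

step 1: T1 LOAD ⇒ load; ctr=1 reg=1
step 2: T1 CAS ⇒ ok; ctr=2 reg=1
step 3: T3 LOAD ⇒ load; ctr=2 reg=2
step 4: T0 LOAD ⇒ load; ctr=2 reg=2
step 5: T3 CAS ⇒ ok; ctr=3 reg=2
step 6: T2 LOAD ⇒ load; ctr=3 reg=3
step 7: T0 CAS ⇒ retry; ctr=3 reg=2
step 8: T2 CAS ⇒ ok; ctr=4 reg=3
step 9: T2 LOAD ⇒ load; ctr=4 reg=4
step 10: T0 LOAD ⇒ load; ctr=4 reg=4
step 11: T2 CAS ⇒ ok; ctr=5 reg=4
step 12: T1 LOAD ⇒ load; ctr=5 reg=5
step 13: T0 CAS ⇒ retry; ctr=5 reg=4
step 14: T3 LOAD ⇒ load; ctr=5 reg=5
step 15: T1 CAS ⇒ ok; ctr=6 reg=5
step 16: T3 CAS ⇒ retry; ctr=6 reg=5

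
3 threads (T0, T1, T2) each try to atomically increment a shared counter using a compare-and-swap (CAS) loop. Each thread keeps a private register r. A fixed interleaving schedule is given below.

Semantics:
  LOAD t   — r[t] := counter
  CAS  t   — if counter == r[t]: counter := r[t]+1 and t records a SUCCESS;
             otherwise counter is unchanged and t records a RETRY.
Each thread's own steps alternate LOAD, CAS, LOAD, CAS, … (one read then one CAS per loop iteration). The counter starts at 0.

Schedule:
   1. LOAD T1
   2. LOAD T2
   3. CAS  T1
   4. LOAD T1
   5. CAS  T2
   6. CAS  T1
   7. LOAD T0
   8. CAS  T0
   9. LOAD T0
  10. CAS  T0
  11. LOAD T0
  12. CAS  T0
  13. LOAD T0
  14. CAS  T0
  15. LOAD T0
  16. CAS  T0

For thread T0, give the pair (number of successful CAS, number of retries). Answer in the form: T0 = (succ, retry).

T0 = (5, 0)

1. LOAD T1 → mem=0 r[T1]=0 [LOAD]
2. LOAD T2 → mem=0 r[T2]=0 [LOAD]
3. CAS T1 → mem=1 r[T1]=0 [OK]
4. LOAD T1 → mem=1 r[T1]=1 [LOAD]
5. CAS T2 → mem=1 r[T2]=0 [RETRY]
6. CAS T1 → mem=2 r[T1]=1 [OK]
7. LOAD T0 → mem=2 r[T0]=2 [LOAD]
8. CAS T0 → mem=3 r[T0]=2 [OK]
9. LOAD T0 → mem=3 r[T0]=3 [LOAD]
10. CAS T0 → mem=4 r[T0]=3 [OK]
11. LOAD T0 → mem=4 r[T0]=4 [LOAD]
12. CAS T0 → mem=5 r[T0]=4 [OK]
13. LOAD T0 → mem=5 r[T0]=5 [LOAD]
14. CAS T0 → mem=6 r[T0]=5 [OK]
15. LOAD T0 → mem=6 r[T0]=6 [LOAD]
16. CAS T0 → mem=7 r[T0]=6 [OK]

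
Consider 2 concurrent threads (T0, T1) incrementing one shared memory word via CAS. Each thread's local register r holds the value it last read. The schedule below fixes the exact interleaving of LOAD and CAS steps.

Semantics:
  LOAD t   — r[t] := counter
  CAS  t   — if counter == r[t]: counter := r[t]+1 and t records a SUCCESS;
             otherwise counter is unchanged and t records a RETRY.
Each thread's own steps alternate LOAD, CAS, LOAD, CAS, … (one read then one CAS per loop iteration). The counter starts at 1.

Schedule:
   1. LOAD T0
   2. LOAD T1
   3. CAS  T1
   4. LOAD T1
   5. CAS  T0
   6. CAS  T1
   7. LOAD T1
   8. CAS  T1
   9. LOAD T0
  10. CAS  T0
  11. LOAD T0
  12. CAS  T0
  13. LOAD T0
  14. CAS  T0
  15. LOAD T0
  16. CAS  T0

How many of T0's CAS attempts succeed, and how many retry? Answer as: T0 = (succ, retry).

[1] T0.load  rd  (counter 1, T0.r 1)
[2] T1.load  rd  (counter 1, T1.r 1)
[3] T1.cas  hit  (counter 2, T1.r 1)
[4] T1.load  rd  (counter 2, T1.r 2)
[5] T0.cas  miss  (counter 2, T0.r 1)
[6] T1.cas  hit  (counter 3, T1.r 2)
[7] T1.load  rd  (counter 3, T1.r 3)
[8] T1.cas  hit  (counter 4, T1.r 3)
[9] T0.load  rd  (counter 4, T0.r 4)
[10] T0.cas  hit  (counter 5, T0.r 4)
[11] T0.load  rd  (counter 5, T0.r 5)
[12] T0.cas  hit  (counter 6, T0.r 5)
[13] T0.load  rd  (counter 6, T0.r 6)
[14] T0.cas  hit  (counter 7, T0.r 6)
[15] T0.load  rd  (counter 7, T0.r 7)
[16] T0.cas  hit  (counter 8, T0.r 7)

T0 = (4, 1)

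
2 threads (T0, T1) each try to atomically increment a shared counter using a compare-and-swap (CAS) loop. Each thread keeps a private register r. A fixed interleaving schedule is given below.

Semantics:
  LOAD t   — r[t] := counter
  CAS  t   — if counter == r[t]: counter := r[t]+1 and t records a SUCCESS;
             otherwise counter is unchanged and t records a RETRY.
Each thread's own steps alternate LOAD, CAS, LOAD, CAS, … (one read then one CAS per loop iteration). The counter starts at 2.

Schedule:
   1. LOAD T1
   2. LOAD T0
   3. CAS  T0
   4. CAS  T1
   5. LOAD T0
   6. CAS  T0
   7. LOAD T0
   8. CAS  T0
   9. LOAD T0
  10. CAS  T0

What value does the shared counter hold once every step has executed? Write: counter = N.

counter = 6

[1] T1.load  rd  (counter 2, T1.r 2)
[2] T0.load  rd  (counter 2, T0.r 2)
[3] T0.cas  hit  (counter 3, T0.r 2)
[4] T1.cas  miss  (counter 3, T1.r 2)
[5] T0.load  rd  (counter 3, T0.r 3)
[6] T0.cas  hit  (counter 4, T0.r 3)
[7] T0.load  rd  (counter 4, T0.r 4)
[8] T0.cas  hit  (counter 5, T0.r 4)
[9] T0.load  rd  (counter 5, T0.r 5)
[10] T0.cas  hit  (counter 6, T0.r 5)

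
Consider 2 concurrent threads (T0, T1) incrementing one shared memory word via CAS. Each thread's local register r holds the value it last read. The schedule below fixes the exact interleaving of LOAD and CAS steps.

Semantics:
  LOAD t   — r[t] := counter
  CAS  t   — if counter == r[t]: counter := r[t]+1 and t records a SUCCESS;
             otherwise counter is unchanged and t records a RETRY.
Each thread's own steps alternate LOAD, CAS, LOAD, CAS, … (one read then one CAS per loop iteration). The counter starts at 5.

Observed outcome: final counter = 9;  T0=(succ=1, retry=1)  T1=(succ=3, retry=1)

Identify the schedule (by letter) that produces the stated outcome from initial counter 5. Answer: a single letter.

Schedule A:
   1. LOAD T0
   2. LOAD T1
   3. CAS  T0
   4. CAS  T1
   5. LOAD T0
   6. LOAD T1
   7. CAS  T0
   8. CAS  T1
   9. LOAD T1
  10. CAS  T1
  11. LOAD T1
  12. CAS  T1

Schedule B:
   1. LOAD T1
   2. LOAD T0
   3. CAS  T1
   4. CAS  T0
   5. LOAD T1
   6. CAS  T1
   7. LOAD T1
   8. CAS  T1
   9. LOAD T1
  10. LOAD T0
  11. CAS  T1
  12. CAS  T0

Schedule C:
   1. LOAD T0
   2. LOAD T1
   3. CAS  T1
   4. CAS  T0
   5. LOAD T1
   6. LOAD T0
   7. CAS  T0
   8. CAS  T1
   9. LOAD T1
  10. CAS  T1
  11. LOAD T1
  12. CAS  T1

C

Tracing schedule C:
step 1: T0 LOAD ⇒ load; ctr=5 reg=5
step 2: T1 LOAD ⇒ load; ctr=5 reg=5
step 3: T1 CAS ⇒ ok; ctr=6 reg=5
step 4: T0 CAS ⇒ retry; ctr=6 reg=5
step 5: T1 LOAD ⇒ load; ctr=6 reg=6
step 6: T0 LOAD ⇒ load; ctr=6 reg=6
step 7: T0 CAS ⇒ ok; ctr=7 reg=6
step 8: T1 CAS ⇒ retry; ctr=7 reg=6
step 9: T1 LOAD ⇒ load; ctr=7 reg=7
step 10: T1 CAS ⇒ ok; ctr=8 reg=7
step 11: T1 LOAD ⇒ load; ctr=8 reg=8
step 12: T1 CAS ⇒ ok; ctr=9 reg=8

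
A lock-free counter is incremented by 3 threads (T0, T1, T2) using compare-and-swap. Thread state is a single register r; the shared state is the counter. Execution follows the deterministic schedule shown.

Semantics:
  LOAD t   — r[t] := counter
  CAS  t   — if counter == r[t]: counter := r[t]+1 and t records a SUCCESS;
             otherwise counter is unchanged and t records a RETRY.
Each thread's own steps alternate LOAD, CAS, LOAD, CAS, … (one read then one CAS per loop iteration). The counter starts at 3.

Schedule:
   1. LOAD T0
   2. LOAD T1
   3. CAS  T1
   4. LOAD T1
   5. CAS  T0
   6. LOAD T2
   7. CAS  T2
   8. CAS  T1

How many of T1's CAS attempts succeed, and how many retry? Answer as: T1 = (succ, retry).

1. LOAD T0 → mem=3 r[T0]=3 [LOAD]
2. LOAD T1 → mem=3 r[T1]=3 [LOAD]
3. CAS T1 → mem=4 r[T1]=3 [OK]
4. LOAD T1 → mem=4 r[T1]=4 [LOAD]
5. CAS T0 → mem=4 r[T0]=3 [RETRY]
6. LOAD T2 → mem=4 r[T2]=4 [LOAD]
7. CAS T2 → mem=5 r[T2]=4 [OK]
8. CAS T1 → mem=5 r[T1]=4 [RETRY]

T1 = (1, 1)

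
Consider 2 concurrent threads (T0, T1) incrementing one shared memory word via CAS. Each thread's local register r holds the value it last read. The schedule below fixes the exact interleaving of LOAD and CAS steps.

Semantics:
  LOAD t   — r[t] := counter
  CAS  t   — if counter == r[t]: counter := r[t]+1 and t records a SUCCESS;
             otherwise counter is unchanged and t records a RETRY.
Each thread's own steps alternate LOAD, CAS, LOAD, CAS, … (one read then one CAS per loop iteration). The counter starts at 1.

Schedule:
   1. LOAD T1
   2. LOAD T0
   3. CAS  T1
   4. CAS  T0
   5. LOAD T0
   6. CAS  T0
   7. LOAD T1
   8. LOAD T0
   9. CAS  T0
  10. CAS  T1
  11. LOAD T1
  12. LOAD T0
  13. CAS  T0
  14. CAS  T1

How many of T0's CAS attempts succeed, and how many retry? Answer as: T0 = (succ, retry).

   1) LOAD T1:  M=1  r_T1=1
   2) LOAD T0:  M=1  r_T0=1
   3) CAS  T1:  M=2  r_T1=1 ✓
   4) CAS  T0:  M=2  r_T0=1 ✗
   5) LOAD T0:  M=2  r_T0=2
   6) CAS  T0:  M=3  r_T0=2 ✓
   7) LOAD T1:  M=3  r_T1=3
   8) LOAD T0:  M=3  r_T0=3
   9) CAS  T0:  M=4  r_T0=3 ✓
  10) CAS  T1:  M=4  r_T1=3 ✗
  11) LOAD T1:  M=4  r_T1=4
  12) LOAD T0:  M=4  r_T0=4
  13) CAS  T0:  M=5  r_T0=4 ✓
  14) CAS  T1:  M=5  r_T1=4 ✗

T0 = (3, 1)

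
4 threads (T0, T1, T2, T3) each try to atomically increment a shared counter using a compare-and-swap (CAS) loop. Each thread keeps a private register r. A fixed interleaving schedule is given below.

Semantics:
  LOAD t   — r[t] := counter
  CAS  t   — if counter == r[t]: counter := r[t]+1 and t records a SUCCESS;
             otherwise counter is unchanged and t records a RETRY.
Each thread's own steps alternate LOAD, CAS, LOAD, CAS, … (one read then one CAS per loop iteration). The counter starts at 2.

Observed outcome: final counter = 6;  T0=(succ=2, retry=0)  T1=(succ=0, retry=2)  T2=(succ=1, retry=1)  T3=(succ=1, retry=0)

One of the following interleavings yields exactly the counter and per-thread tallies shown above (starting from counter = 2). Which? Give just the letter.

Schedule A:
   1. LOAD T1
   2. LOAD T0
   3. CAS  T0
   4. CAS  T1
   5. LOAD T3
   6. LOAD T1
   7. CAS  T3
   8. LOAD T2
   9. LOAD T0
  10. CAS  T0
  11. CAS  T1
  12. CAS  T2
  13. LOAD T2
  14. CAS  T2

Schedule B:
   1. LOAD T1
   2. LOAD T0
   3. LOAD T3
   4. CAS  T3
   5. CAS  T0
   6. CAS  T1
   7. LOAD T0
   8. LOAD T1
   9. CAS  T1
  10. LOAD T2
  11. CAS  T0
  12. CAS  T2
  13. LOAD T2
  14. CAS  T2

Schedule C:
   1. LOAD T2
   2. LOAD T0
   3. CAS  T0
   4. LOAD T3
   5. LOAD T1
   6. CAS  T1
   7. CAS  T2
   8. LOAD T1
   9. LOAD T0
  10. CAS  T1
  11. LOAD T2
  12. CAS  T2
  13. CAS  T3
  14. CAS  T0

A

Run A:
[1] T1.load  rd  (counter 2, T1.r 2)
[2] T0.load  rd  (counter 2, T0.r 2)
[3] T0.cas  hit  (counter 3, T0.r 2)
[4] T1.cas  miss  (counter 3, T1.r 2)
[5] T3.load  rd  (counter 3, T3.r 3)
[6] T1.load  rd  (counter 3, T1.r 3)
[7] T3.cas  hit  (counter 4, T3.r 3)
[8] T2.load  rd  (counter 4, T2.r 4)
[9] T0.load  rd  (counter 4, T0.r 4)
[10] T0.cas  hit  (counter 5, T0.r 4)
[11] T1.cas  miss  (counter 5, T1.r 3)
[12] T2.cas  miss  (counter 5, T2.r 4)
[13] T2.load  rd  (counter 5, T2.r 5)
[14] T2.cas  hit  (counter 6, T2.r 5)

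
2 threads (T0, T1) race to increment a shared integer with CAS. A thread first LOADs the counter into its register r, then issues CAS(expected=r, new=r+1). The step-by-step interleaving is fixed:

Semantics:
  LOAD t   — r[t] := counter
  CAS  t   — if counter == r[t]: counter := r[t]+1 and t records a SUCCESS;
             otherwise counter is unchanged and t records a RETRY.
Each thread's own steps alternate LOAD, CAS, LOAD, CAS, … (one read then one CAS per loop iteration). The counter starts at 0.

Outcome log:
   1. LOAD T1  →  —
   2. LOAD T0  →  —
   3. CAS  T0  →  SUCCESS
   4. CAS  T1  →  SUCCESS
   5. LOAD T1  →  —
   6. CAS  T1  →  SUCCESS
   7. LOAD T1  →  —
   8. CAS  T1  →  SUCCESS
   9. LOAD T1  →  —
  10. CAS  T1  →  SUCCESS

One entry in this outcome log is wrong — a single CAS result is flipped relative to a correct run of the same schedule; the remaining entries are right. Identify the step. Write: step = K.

Re-executing:
T1 LOAD — after: cnt=0, r=0 — load
T0 LOAD — after: cnt=0, r=0 — load
T0 CAS — after: cnt=1, r=0 — ok
T1 CAS — after: cnt=1, r=0 — retry
T1 LOAD — after: cnt=1, r=1 — load
T1 CAS — after: cnt=2, r=1 — ok
T1 LOAD — after: cnt=2, r=2 — load
T1 CAS — after: cnt=3, r=2 — ok
T1 LOAD — after: cnt=3, r=3 — load
T1 CAS — after: cnt=4, r=3 — ok
Mismatch at 4.

step = 4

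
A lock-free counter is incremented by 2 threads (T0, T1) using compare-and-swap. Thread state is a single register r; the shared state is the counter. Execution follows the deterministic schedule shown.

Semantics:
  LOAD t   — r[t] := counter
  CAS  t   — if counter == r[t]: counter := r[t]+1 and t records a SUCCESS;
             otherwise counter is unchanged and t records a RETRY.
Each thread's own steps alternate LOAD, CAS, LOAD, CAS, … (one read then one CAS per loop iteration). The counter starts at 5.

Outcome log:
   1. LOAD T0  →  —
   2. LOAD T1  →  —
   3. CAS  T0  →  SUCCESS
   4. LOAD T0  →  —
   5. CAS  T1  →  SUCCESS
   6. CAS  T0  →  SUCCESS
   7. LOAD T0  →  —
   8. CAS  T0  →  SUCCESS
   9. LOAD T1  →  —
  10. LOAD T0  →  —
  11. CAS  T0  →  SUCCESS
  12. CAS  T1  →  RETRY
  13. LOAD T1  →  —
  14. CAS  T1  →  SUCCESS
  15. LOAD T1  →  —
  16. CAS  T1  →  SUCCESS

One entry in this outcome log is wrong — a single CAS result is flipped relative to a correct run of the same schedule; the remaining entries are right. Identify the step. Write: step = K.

step = 5

Correct run:
   1) LOAD T0:  M=5  r_T0=5
   2) LOAD T1:  M=5  r_T1=5
   3) CAS  T0:  M=6  r_T0=5 ✓
   4) LOAD T0:  M=6  r_T0=6
   5) CAS  T1:  M=6  r_T1=5 ✗
   6) CAS  T0:  M=7  r_T0=6 ✓
   7) LOAD T0:  M=7  r_T0=7
   8) CAS  T0:  M=8  r_T0=7 ✓
   9) LOAD T1:  M=8  r_T1=8
  10) LOAD T0:  M=8  r_T0=8
  11) CAS  T0:  M=9  r_T0=8 ✓
  12) CAS  T1:  M=9  r_T1=8 ✗
  13) LOAD T1:  M=9  r_T1=9
  14) CAS  T1:  M=10  r_T1=9 ✓
  15) LOAD T1:  M=10  r_T1=10
  16) CAS  T1:  M=11  r_T1=10 ✓
Log disagrees first at step 5.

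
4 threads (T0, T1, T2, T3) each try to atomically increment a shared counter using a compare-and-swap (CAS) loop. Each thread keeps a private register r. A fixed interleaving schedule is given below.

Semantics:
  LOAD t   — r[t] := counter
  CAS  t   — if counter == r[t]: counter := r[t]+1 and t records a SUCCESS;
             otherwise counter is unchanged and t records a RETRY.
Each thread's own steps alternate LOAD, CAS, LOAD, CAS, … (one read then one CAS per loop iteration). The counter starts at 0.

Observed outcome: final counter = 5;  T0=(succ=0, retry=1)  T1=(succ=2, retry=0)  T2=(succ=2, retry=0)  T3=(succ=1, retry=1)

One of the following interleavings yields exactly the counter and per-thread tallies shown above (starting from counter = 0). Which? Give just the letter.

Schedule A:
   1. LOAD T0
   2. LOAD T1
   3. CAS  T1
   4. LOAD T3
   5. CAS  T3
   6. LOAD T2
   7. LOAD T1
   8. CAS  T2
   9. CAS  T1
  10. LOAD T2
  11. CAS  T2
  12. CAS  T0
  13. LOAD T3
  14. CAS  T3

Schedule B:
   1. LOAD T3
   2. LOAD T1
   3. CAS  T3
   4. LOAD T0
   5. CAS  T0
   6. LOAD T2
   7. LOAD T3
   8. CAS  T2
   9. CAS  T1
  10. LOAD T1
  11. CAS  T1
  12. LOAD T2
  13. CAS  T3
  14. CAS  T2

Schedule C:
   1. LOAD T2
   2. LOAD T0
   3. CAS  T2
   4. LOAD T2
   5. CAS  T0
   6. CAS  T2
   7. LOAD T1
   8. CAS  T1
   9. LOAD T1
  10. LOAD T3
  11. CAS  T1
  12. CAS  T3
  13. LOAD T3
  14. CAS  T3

C

Run C:
T2 LOAD — after: cnt=0, r=0 — load
T0 LOAD — after: cnt=0, r=0 — load
T2 CAS — after: cnt=1, r=0 — ok
T2 LOAD — after: cnt=1, r=1 — load
T0 CAS — after: cnt=1, r=0 — retry
T2 CAS — after: cnt=2, r=1 — ok
T1 LOAD — after: cnt=2, r=2 — load
T1 CAS — after: cnt=3, r=2 — ok
T1 LOAD — after: cnt=3, r=3 — load
T3 LOAD — after: cnt=3, r=3 — load
T1 CAS — after: cnt=4, r=3 — ok
T3 CAS — after: cnt=4, r=3 — retry
T3 LOAD — after: cnt=4, r=4 — load
T3 CAS — after: cnt=5, r=4 — ok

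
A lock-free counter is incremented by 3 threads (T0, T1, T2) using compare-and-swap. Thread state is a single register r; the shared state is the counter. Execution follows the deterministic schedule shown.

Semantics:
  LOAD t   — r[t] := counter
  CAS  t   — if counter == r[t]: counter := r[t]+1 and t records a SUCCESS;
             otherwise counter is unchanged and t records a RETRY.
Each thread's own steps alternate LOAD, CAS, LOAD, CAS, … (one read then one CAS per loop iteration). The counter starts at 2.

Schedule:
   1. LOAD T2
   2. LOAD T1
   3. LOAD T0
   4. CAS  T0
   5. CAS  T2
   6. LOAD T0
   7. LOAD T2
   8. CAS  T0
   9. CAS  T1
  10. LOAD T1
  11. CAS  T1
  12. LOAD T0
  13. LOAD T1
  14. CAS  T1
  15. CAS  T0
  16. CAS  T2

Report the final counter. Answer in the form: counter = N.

counter = 6

[1] T2.load  rd  (counter 2, T2.r 2)
[2] T1.load  rd  (counter 2, T1.r 2)
[3] T0.load  rd  (counter 2, T0.r 2)
[4] T0.cas  hit  (counter 3, T0.r 2)
[5] T2.cas  miss  (counter 3, T2.r 2)
[6] T0.load  rd  (counter 3, T0.r 3)
[7] T2.load  rd  (counter 3, T2.r 3)
[8] T0.cas  hit  (counter 4, T0.r 3)
[9] T1.cas  miss  (counter 4, T1.r 2)
[10] T1.load  rd  (counter 4, T1.r 4)
[11] T1.cas  hit  (counter 5, T1.r 4)
[12] T0.load  rd  (counter 5, T0.r 5)
[13] T1.load  rd  (counter 5, T1.r 5)
[14] T1.cas  hit  (counter 6, T1.r 5)
[15] T0.cas  miss  (counter 6, T0.r 5)
[16] T2.cas  miss  (counter 6, T2.r 3)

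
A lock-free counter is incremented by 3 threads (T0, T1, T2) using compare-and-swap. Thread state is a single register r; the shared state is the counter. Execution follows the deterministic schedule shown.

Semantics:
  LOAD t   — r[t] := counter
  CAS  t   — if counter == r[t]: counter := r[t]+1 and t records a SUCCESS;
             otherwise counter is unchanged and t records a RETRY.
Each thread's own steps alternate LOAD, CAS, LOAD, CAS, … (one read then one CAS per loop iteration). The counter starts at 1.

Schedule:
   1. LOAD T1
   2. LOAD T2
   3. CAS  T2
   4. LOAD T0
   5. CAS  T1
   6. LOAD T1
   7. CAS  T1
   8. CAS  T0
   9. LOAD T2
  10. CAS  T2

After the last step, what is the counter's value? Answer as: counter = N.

counter = 4

#1 T1 reads 1
#2 T2 reads 1
#3 T2 CAS(1→2) writes; counter now 2
#4 T0 reads 2
#5 T1 CAS(1→2) fails; counter now 2
#6 T1 reads 2
#7 T1 CAS(2→3) writes; counter now 3
#8 T0 CAS(2→3) fails; counter now 3
#9 T2 reads 3
#10 T2 CAS(3→4) writes; counter now 4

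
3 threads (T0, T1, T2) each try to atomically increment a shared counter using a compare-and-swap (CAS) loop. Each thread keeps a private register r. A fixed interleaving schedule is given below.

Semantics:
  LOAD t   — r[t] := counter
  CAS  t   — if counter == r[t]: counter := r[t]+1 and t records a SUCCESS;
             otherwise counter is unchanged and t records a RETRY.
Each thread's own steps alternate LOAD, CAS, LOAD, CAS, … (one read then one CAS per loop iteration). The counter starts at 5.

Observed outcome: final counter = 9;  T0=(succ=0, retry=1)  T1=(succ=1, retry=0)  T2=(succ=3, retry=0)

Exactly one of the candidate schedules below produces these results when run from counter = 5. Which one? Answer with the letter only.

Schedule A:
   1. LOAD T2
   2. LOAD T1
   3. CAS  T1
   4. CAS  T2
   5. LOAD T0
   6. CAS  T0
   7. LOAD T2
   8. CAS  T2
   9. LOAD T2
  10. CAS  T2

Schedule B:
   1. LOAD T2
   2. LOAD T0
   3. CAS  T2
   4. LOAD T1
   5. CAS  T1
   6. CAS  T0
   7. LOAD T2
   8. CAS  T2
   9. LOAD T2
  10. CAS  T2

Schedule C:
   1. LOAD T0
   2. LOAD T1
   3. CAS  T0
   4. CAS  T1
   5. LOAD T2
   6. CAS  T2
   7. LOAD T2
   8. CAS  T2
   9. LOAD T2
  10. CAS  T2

B

Tracing schedule B:
step 1: T2 LOAD ⇒ load; ctr=5 reg=5
step 2: T0 LOAD ⇒ load; ctr=5 reg=5
step 3: T2 CAS ⇒ ok; ctr=6 reg=5
step 4: T1 LOAD ⇒ load; ctr=6 reg=6
step 5: T1 CAS ⇒ ok; ctr=7 reg=6
step 6: T0 CAS ⇒ retry; ctr=7 reg=5
step 7: T2 LOAD ⇒ load; ctr=7 reg=7
step 8: T2 CAS ⇒ ok; ctr=8 reg=7
step 9: T2 LOAD ⇒ load; ctr=8 reg=8
step 10: T2 CAS ⇒ ok; ctr=9 reg=8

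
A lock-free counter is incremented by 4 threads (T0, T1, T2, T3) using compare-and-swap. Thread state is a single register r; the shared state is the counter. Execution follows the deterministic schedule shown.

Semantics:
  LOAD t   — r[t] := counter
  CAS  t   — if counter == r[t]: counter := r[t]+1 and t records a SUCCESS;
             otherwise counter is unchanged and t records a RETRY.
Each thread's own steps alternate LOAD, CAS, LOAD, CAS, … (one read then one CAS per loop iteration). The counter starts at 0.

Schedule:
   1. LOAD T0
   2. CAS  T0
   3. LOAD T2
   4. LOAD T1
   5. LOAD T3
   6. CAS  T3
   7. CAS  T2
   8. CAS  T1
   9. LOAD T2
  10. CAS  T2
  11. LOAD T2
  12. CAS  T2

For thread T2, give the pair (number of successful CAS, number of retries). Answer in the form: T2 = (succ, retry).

[1] T0.load  rd  (counter 0, T0.r 0)
[2] T0.cas  hit  (counter 1, T0.r 0)
[3] T2.load  rd  (counter 1, T2.r 1)
[4] T1.load  rd  (counter 1, T1.r 1)
[5] T3.load  rd  (counter 1, T3.r 1)
[6] T3.cas  hit  (counter 2, T3.r 1)
[7] T2.cas  miss  (counter 2, T2.r 1)
[8] T1.cas  miss  (counter 2, T1.r 1)
[9] T2.load  rd  (counter 2, T2.r 2)
[10] T2.cas  hit  (counter 3, T2.r 2)
[11] T2.load  rd  (counter 3, T2.r 3)
[12] T2.cas  hit  (counter 4, T2.r 3)

T2 = (2, 1)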